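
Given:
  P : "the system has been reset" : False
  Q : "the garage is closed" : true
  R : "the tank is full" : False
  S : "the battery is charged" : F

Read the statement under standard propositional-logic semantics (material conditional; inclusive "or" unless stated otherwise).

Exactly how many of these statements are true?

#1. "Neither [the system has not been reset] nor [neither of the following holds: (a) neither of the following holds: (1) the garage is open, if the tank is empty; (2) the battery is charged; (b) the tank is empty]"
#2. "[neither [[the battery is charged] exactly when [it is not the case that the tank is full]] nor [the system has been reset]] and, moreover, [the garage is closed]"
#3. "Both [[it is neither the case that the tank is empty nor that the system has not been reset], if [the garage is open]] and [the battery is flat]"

#1: This is ~P nor (((~R -> ~Q) nor S) nor ~R).

~P = ~F = T
~R = ~F = T
~Q = ~T = F
~R -> ~Q = T -> F = F
(~R -> ~Q) nor S = F nor F = T
~R = ~F = T
((~R -> ~Q) nor S) nor ~R = T nor T = F
~P nor (((~R -> ~Q) nor S) nor ~R) = T nor F = F
So #1 is false.

#2: In symbols: ((S <-> ~R) nor P) & Q

~R = ~F = T
S <-> ~R = F <-> T = F
(S <-> ~R) nor P = F nor F = T
((S <-> ~R) nor P) & Q = T & T = T
So #2 is true.

#3: In symbols: (~Q -> (~R nor ~P)) & ~S

~Q = ~T = F
~R = ~F = T
~P = ~F = T
~R nor ~P = T nor T = F
~Q -> (~R nor ~P) = F -> F = T
~S = ~F = T
(~Q -> (~R nor ~P)) & ~S = T & T = T
So #3 is true.

2 of the 3 statements are true (#2, #3).

2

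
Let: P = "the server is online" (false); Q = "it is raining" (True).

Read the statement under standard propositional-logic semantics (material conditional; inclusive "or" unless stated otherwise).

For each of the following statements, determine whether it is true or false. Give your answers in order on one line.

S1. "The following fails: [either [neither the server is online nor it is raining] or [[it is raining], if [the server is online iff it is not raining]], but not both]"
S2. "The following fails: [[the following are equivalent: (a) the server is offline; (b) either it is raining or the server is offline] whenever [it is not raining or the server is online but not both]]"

S1: Parsed as ¬((P ↓ Q) ⊕ ((P ↔ ¬Q) → Q))

P ↓ Q = F ↓ T = F
¬Q = ¬T = F
P ↔ ¬Q = F ↔ F = T
(P ↔ ¬Q) → Q = T → T = T
(P ↓ Q) ⊕ ((P ↔ ¬Q) → Q) = F ⊕ T = T
¬((P ↓ Q) ⊕ ((P ↔ ¬Q) → Q)) = ¬T = F
Thus S1 is false.

S2: In symbols: ¬((¬Q ⊕ P) → (¬P ↔ (Q ∨ ¬P)))

¬Q = ¬T = F
¬Q ⊕ P = F ⊕ F = F
¬P = ¬F = T
¬P = ¬F = T
Q ∨ ¬P = T ∨ T = T
¬P ↔ (Q ∨ ¬P) = T ↔ T = T
(¬Q ⊕ P) → (¬P ↔ (Q ∨ ¬P)) = F → T = T
¬((¬Q ⊕ P) → (¬P ↔ (Q ∨ ¬P))) = ¬T = F
So S2 is false.

S1 false, S2 false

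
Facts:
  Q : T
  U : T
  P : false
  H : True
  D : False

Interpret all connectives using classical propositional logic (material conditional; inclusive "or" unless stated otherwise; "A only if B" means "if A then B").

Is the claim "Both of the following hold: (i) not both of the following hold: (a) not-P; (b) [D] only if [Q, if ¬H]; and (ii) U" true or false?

False

Formalization: (~P nand (D -> (~H -> Q))) & U

~P = ~F = T
~H = ~T = F
~H -> Q = F -> T = T
D -> (~H -> Q) = F -> T = T
~P nand (D -> (~H -> Q)) = T nand T = F
(~P nand (D -> (~H -> Q))) & U = F & T = F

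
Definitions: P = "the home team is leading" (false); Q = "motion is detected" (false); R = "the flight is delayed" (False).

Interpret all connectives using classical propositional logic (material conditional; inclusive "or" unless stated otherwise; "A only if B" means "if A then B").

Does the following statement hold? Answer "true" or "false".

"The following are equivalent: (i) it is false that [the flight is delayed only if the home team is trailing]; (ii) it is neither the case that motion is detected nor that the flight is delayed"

The statement is false.

Values: R=F, P=F, Q=F.
Formalization: ¬(R → ¬P) ↔ (Q ↓ R)

¬P = ¬F = T
R → ¬P = F → T = T
¬(R → ¬P) = ¬T = F
Q ↓ R = F ↓ F = T
¬(R → ¬P) ↔ (Q ↓ R) = F ↔ T = F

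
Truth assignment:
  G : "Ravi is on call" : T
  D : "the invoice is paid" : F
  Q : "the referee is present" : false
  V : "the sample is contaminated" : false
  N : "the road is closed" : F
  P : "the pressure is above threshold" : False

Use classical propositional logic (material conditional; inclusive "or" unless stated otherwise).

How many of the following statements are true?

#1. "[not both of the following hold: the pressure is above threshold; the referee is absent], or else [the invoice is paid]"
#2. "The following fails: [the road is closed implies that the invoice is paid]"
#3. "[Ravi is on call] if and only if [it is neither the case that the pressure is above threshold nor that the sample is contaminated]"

2

#1: Parsed as (P nand ~Q) | D

~Q = ~F = T
P nand ~Q = F nand T = T
(P nand ~Q) | D = T | F = T
Hence #1 is true.

#2: This is ~(N -> D).

N -> D = F -> F = T
~(N -> D) = ~T = F
So #2 is false.

#3: In symbols: G <-> (P nor V)

P nor V = F nor F = T
G <-> (P nor V) = T <-> T = T
Hence #3 is true.

2 of the 3 statements are true.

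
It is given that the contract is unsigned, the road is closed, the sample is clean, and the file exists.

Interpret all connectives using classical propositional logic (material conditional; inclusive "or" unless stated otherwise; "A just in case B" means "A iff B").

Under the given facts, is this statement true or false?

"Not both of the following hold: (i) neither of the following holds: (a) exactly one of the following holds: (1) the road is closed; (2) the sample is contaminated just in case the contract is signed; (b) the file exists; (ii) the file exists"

Let P = "the road is closed" (T), S = "the sample is contaminated" (F), N = "the contract is signed" (F), D = "the file exists" (T).
Formalization: ((P xor (S <-> N)) nor D) nand D

S <-> N = F <-> F = T
P xor (S <-> N) = T xor T = F
(P xor (S <-> N)) nor D = F nor T = F
((P xor (S <-> N)) nor D) nand D = F nand T = T

True.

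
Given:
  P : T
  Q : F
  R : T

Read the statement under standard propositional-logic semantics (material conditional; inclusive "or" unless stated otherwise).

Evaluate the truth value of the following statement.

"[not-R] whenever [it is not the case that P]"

The statement is true.

In symbols: ~P -> ~R

~P = ~T = F
~R = ~T = F
~P -> ~R = F -> F = T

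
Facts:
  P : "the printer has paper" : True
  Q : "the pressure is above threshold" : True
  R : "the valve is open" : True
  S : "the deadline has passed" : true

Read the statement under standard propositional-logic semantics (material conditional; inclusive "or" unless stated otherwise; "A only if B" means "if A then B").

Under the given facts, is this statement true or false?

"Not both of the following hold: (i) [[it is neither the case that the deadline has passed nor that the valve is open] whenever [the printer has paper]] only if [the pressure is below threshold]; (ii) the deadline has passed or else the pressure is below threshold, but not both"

Formalization: ((P -> (S nor R)) -> ~Q) nand (S xor ~Q)

S nor R = T nor T = F
P -> (S nor R) = T -> F = F
~Q = ~T = F
(P -> (S nor R)) -> ~Q = F -> F = T
~Q = ~T = F
S xor ~Q = T xor F = T
((P -> (S nor R)) -> ~Q) nand (S xor ~Q) = T nand T = F

False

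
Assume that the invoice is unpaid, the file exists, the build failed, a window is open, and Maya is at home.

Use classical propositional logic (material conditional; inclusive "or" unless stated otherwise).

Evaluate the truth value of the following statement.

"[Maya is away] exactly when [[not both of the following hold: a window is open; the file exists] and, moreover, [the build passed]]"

Let U = "Maya is at home" (T), S = "a window is open" (T), Q = "the file exists" (T), R = "the build passed" (F).
This is ~U <-> ((S nand Q) & R).

~U = ~T = F
S nand Q = T nand T = F
(S nand Q) & R = F & F = F
~U <-> ((S nand Q) & R) = F <-> F = T

The statement is true.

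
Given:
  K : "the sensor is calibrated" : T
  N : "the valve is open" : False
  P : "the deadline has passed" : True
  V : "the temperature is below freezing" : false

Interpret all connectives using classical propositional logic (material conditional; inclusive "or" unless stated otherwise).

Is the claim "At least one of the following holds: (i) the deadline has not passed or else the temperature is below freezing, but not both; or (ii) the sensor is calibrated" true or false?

True.

Formalization: (not P xor V) or K

not P = not True = False
not P xor V = False xor False = False
(not P xor V) or K = False or True = True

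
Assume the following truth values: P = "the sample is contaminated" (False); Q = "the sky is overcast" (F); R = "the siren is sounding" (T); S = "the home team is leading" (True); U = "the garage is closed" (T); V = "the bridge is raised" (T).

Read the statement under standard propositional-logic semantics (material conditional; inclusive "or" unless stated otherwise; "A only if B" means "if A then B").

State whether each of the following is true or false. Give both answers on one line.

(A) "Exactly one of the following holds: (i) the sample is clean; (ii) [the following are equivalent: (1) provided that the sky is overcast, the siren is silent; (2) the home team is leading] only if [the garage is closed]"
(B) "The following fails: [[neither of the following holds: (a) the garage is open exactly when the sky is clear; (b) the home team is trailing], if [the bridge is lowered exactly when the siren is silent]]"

(A): This is not P xor (((Q -> not R) iff S) -> U).

not P = not False = True
not R = not True = False
Q -> not R = False -> False = True
(Q -> not R) iff S = True iff True = True
((Q -> not R) iff S) -> U = True -> True = True
not P xor (((Q -> not R) iff S) -> U) = True xor True = False
Thus (A) is false.

(B): Parsed as not ((not V iff not R) -> ((not U iff not Q) nor not S))

not V = not True = False
not R = not True = False
not V iff not R = False iff False = True
not U = not True = False
not Q = not False = True
not U iff not Q = False iff True = False
not S = not True = False
(not U iff not Q) nor not S = False nor False = True
(not V iff not R) -> ((not U iff not Q) nor not S) = True -> True = True
not ((not V iff not R) -> ((not U iff not Q) nor not S)) = not True = False
So (B) is false.

(A) F; (B) F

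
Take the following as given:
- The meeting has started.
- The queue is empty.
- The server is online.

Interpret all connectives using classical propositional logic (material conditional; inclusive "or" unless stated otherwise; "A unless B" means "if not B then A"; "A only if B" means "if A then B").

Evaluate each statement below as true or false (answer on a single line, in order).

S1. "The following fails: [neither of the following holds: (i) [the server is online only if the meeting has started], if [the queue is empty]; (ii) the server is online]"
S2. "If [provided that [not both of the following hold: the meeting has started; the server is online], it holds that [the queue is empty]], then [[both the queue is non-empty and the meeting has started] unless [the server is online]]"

S1 true, S2 true

Let L = "the queue is empty" (T), N = "the server is online" (T), Q = "the meeting has started" (T).

S1: Formalization: ¬((L → (N → Q)) ↓ N)

N → Q = T → T = T
L → (N → Q) = T → T = T
(L → (N → Q)) ↓ N = T ↓ T = F
¬((L → (N → Q)) ↓ N) = ¬F = T
Hence S1 is true.

S2: In symbols: ((Q ↑ N) → L) → ((¬L ∧ Q) ∨ N)

Q ↑ N = T ↑ T = F
(Q ↑ N) → L = F → T = T
¬L = ¬T = F
¬L ∧ Q = F ∧ T = F
(¬L ∧ Q) ∨ N = F ∨ T = T
((Q ↑ N) → L) → ((¬L ∧ Q) ∨ N) = T → T = T
So S2 is true.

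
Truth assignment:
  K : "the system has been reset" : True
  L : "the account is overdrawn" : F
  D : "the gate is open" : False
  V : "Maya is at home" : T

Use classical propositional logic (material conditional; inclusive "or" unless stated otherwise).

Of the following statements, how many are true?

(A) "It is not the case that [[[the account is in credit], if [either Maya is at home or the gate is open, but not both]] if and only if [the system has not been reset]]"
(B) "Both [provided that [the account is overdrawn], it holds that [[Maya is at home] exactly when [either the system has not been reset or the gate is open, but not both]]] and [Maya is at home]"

2

(A): In symbols: ~(((V xor D) -> ~L) <-> ~K)

V xor D = T xor F = T
~L = ~F = T
(V xor D) -> ~L = T -> T = T
~K = ~T = F
((V xor D) -> ~L) <-> ~K = T <-> F = F
~(((V xor D) -> ~L) <-> ~K) = ~F = T
Thus (A) is true.

(B): Parsed as (L -> (V <-> (~K xor D))) & V

~K = ~T = F
~K xor D = F xor F = F
V <-> (~K xor D) = T <-> F = F
L -> (V <-> (~K xor D)) = F -> F = T
(L -> (V <-> (~K xor D))) & V = T & T = T
Thus (B) is true.

2 of the 2 statements are true ((A), (B)).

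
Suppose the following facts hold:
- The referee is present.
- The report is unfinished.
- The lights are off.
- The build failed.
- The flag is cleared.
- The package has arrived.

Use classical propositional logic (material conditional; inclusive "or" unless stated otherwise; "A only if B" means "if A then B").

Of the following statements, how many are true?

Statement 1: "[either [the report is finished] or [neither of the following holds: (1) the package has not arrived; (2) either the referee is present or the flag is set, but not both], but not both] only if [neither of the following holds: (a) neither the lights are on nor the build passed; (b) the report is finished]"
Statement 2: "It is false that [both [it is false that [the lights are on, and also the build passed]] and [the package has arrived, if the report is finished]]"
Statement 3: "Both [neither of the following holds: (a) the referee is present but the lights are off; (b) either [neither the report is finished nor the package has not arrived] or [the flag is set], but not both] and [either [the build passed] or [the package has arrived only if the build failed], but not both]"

Let S = "the report is finished" (F), G = "the package has arrived" (T), D = "the referee is present" (T), H = "the flag is set" (F), N = "the lights are on" (F), W = "the build passed" (F).

Statement 1: Parsed as (S ⊕ (¬G ↓ (D ⊕ H))) → ((N ↓ W) ↓ S)

¬G = ¬T = F
D ⊕ H = T ⊕ F = T
¬G ↓ (D ⊕ H) = F ↓ T = F
S ⊕ (¬G ↓ (D ⊕ H)) = F ⊕ F = F
N ↓ W = F ↓ F = T
(N ↓ W) ↓ S = T ↓ F = F
(S ⊕ (¬G ↓ (D ⊕ H))) → ((N ↓ W) ↓ S) = F → F = T
Hence Statement 1 is true.

Statement 2: This is ¬(¬(N ∧ W) ∧ (S → G)).

N ∧ W = F ∧ F = F
¬(N ∧ W) = ¬F = T
S → G = F → T = T
¬(N ∧ W) ∧ (S → G) = T ∧ T = T
¬(¬(N ∧ W) ∧ (S → G)) = ¬T = F
Thus Statement 2 is false.

Statement 3: Formalization: ((D ∧ ¬N) ↓ ((S ↓ ¬G) ⊕ H)) ∧ (W ⊕ (G → ¬W))

¬N = ¬F = T
D ∧ ¬N = T ∧ T = T
¬G = ¬T = F
S ↓ ¬G = F ↓ F = T
(S ↓ ¬G) ⊕ H = T ⊕ F = T
(D ∧ ¬N) ↓ ((S ↓ ¬G) ⊕ H) = T ↓ T = F
¬W = ¬F = T
G → ¬W = T → T = T
W ⊕ (G → ¬W) = F ⊕ T = T
((D ∧ ¬N) ↓ ((S ↓ ¬G) ⊕ H)) ∧ (W ⊕ (G → ¬W)) = F ∧ T = F
Hence Statement 3 is false.

True statements: 1.

1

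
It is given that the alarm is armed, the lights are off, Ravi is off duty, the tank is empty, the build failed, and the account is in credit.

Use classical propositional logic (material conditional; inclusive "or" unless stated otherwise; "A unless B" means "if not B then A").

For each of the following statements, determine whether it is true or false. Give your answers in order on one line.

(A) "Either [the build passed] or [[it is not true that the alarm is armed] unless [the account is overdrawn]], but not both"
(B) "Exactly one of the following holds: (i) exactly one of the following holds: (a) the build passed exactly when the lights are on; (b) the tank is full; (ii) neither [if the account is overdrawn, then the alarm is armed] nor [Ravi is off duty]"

Let G = "the build passed" (F), V = "the alarm is armed" (T), Q = "the account is overdrawn" (F), N = "the lights are on" (F), W = "the tank is full" (F), L = "Ravi is on call" (F).

(A): In symbols: G ⊕ (¬V ∨ Q)

¬V = ¬T = F
¬V ∨ Q = F ∨ F = F
G ⊕ (¬V ∨ Q) = F ⊕ F = F
So (A) is false.

(B): Parsed as ((G ↔ N) ⊕ W) ⊕ ((Q → V) ↓ ¬L)

G ↔ N = F ↔ F = T
(G ↔ N) ⊕ W = T ⊕ F = T
Q → V = F → T = T
¬L = ¬F = T
(Q → V) ↓ ¬L = T ↓ T = F
((G ↔ N) ⊕ W) ⊕ ((Q → V) ↓ ¬L) = T ⊕ F = T
Hence (B) is true.

(A) false; (B) true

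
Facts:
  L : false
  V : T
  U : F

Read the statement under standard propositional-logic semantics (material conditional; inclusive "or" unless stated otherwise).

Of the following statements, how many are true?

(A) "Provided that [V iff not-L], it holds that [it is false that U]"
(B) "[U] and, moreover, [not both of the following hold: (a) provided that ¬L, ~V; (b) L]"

1

(A): Parsed as (V <-> ~L) -> ~U

~L = ~F = T
V <-> ~L = T <-> T = T
~U = ~F = T
(V <-> ~L) -> ~U = T -> T = T
So (A) is true.

(B): Formalization: U & ((~L -> ~V) nand L)

~L = ~F = T
~V = ~T = F
~L -> ~V = T -> F = F
(~L -> ~V) nand L = F nand F = T
U & ((~L -> ~V) nand L) = F & T = F
Hence (B) is false.

Count: 1.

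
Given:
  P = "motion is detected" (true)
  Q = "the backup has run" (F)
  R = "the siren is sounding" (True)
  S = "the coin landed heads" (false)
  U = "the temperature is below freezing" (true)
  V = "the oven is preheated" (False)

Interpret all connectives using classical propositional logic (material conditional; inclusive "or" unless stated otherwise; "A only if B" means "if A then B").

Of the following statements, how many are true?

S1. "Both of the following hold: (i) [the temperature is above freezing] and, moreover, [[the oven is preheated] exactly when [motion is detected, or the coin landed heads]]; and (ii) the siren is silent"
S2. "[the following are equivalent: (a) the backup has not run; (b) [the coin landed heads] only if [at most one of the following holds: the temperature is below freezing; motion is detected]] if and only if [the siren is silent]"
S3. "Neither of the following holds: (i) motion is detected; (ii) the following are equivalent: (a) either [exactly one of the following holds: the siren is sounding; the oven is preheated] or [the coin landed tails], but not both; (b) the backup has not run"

S1: Parsed as (not U and (V iff (P or S))) and not R

not U = not True = False
P or S = True or False = True
V iff (P or S) = False iff True = False
not U and (V iff (P or S)) = False and False = False
not R = not True = False
(not U and (V iff (P or S))) and not R = False and False = False
So S1 is false.

S2: Formalization: (not Q iff (S -> (U nand P))) iff not R

not Q = not False = True
U nand P = True nand True = False
S -> (U nand P) = False -> False = True
not Q iff (S -> (U nand P)) = True iff True = True
not R = not True = False
(not Q iff (S -> (U nand P))) iff not R = True iff False = False
Hence S2 is false.

S3: In symbols: P nor (((R xor V) xor not S) iff not Q)

R xor V = True xor False = True
not S = not False = True
(R xor V) xor not S = True xor True = False
not Q = not False = True
((R xor V) xor not S) iff not Q = False iff True = False
P nor (((R xor V) xor not S) iff not Q) = True nor False = False
Hence S3 is false.

True statements: 0 (none).

0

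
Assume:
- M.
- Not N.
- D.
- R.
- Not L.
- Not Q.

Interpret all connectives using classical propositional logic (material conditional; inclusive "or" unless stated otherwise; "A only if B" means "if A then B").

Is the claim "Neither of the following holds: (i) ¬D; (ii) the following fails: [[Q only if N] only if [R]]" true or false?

True.

Parsed as ~D nor ~((Q -> N) -> R)

~D = ~T = F
Q -> N = F -> F = T
(Q -> N) -> R = T -> T = T
~((Q -> N) -> R) = ~T = F
~D nor ~((Q -> N) -> R) = F nor F = T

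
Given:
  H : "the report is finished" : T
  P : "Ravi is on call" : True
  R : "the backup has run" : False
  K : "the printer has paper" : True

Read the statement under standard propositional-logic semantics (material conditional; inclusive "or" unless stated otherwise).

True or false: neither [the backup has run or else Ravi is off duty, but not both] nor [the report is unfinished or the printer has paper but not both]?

false

Formalization: (R xor ~P) nor (~H xor K)

~P = ~T = F
R xor ~P = F xor F = F
~H = ~T = F
~H xor K = F xor T = T
(R xor ~P) nor (~H xor K) = F nor T = F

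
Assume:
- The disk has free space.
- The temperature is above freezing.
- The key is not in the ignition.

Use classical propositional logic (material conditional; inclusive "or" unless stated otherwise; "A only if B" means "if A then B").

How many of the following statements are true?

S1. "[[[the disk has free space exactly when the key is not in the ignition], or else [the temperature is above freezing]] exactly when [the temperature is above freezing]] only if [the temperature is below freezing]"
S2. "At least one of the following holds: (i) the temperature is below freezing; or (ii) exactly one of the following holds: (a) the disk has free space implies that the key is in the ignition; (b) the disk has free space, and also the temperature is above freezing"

1

Let P = "the disk is full" (F), R = "the key is in the ignition" (F), Q = "the temperature is below freezing" (F).

S1: This is (((¬P ↔ ¬R) ∨ ¬Q) ↔ ¬Q) → Q.

¬P = ¬F = T
¬R = ¬F = T
¬P ↔ ¬R = T ↔ T = T
¬Q = ¬F = T
(¬P ↔ ¬R) ∨ ¬Q = T ∨ T = T
¬Q = ¬F = T
((¬P ↔ ¬R) ∨ ¬Q) ↔ ¬Q = T ↔ T = T
(((¬P ↔ ¬R) ∨ ¬Q) ↔ ¬Q) → Q = T → F = F
Thus S1 is false.

S2: In symbols: Q ∨ ((¬P → R) ⊕ (¬P ∧ ¬Q))

¬P = ¬F = T
¬P → R = T → F = F
¬P = ¬F = T
¬Q = ¬F = T
¬P ∧ ¬Q = T ∧ T = T
(¬P → R) ⊕ (¬P ∧ ¬Q) = F ⊕ T = T
Q ∨ ((¬P → R) ⊕ (¬P ∧ ¬Q)) = F ∨ T = T
Hence S2 is true.

1 of the 2 statements is true (S2).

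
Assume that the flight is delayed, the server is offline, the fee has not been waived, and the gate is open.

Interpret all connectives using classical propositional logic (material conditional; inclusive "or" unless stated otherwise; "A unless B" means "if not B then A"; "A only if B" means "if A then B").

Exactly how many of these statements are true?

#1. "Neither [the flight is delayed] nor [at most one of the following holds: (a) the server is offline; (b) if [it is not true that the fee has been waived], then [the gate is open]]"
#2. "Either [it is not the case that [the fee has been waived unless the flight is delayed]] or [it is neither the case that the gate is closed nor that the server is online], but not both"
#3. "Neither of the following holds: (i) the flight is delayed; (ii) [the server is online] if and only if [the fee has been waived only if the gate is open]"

1

Let D = "the flight is delayed" (T), Q = "the server is online" (F), L = "the fee has been waived" (F), H = "the gate is open" (T).

#1: Formalization: D ↓ (¬Q ↑ (¬L → H))

¬Q = ¬F = T
¬L = ¬F = T
¬L → H = T → T = T
¬Q ↑ (¬L → H) = T ↑ T = F
D ↓ (¬Q ↑ (¬L → H)) = T ↓ F = F
Hence #1 is false.

#2: Formalization: ¬(L ∨ D) ⊕ (¬H ↓ Q)

L ∨ D = F ∨ T = T
¬(L ∨ D) = ¬T = F
¬H = ¬T = F
¬H ↓ Q = F ↓ F = T
¬(L ∨ D) ⊕ (¬H ↓ Q) = F ⊕ T = T
So #2 is true.

#3: This is D ↓ (Q ↔ (L → H)).

L → H = F → T = T
Q ↔ (L → H) = F ↔ T = F
D ↓ (Q ↔ (L → H)) = T ↓ F = F
Hence #3 is false.

Count: 1.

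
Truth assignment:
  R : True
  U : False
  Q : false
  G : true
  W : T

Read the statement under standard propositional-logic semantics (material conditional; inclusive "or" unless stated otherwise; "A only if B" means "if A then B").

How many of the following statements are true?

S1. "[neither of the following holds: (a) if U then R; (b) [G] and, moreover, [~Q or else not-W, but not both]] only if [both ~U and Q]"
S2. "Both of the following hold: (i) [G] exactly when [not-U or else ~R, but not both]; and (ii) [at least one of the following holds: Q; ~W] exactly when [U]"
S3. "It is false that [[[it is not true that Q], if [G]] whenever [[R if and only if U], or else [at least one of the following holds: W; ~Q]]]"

2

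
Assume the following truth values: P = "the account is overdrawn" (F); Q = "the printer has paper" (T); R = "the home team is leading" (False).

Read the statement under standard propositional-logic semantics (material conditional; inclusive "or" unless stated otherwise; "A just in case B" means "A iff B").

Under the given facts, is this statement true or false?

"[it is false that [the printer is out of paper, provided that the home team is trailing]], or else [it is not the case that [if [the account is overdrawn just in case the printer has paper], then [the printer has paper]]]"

True.

Values: R=F, Q=T, P=F.
This is ¬(¬R → ¬Q) ∨ ¬((P ↔ Q) → Q).

¬R = ¬F = T
¬Q = ¬T = F
¬R → ¬Q = T → F = F
¬(¬R → ¬Q) = ¬F = T
P ↔ Q = F ↔ T = F
(P ↔ Q) → Q = F → T = T
¬((P ↔ Q) → Q) = ¬T = F
¬(¬R → ¬Q) ∨ ¬((P ↔ Q) → Q) = T ∨ F = T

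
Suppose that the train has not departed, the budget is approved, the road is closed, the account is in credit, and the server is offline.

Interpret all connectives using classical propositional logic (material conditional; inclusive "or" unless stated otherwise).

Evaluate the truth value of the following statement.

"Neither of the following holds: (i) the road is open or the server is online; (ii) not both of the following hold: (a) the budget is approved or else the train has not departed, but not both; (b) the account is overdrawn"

False.

Let U = "the road is closed" (True), S = "the server is online" (False), D = "the budget is approved" (True), H = "the train has departed" (False), K = "the account is overdrawn" (False).
Parsed as (not U or S) nor ((D xor not H) nand K)

not U = not True = False
not U or S = False or False = False
not H = not False = True
D xor not H = True xor True = False
(D xor not H) nand K = False nand False = True
(not U or S) nor ((D xor not H) nand K) = False nor True = False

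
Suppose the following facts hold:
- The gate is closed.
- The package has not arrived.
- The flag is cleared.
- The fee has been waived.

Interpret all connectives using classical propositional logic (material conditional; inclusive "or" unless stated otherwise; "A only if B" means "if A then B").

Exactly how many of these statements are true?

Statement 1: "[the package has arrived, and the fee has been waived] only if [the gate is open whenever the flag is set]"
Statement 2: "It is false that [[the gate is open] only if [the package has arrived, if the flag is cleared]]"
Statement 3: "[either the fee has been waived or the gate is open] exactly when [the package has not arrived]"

2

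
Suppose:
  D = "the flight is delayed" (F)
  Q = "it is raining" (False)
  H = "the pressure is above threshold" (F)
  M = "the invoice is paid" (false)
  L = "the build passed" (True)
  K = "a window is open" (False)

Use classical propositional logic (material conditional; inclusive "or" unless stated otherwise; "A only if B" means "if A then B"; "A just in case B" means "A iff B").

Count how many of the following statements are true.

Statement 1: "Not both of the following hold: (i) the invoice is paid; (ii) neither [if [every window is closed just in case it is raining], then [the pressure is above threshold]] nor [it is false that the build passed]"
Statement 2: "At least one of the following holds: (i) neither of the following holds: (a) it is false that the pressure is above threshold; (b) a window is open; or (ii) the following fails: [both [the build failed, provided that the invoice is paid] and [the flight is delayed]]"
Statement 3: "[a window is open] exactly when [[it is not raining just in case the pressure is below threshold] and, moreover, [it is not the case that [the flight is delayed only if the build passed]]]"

Statement 1: Formalization: M nand (((~K <-> Q) -> H) nor ~L)

~K = ~F = T
~K <-> Q = T <-> F = F
(~K <-> Q) -> H = F -> F = T
~L = ~T = F
((~K <-> Q) -> H) nor ~L = T nor F = F
M nand (((~K <-> Q) -> H) nor ~L) = F nand F = T
So Statement 1 is true.

Statement 2: Formalization: (~H nor K) | ~((M -> ~L) & D)

~H = ~F = T
~H nor K = T nor F = F
~L = ~T = F
M -> ~L = F -> F = T
(M -> ~L) & D = T & F = F
~((M -> ~L) & D) = ~F = T
(~H nor K) | ~((M -> ~L) & D) = F | T = T
Hence Statement 2 is true.

Statement 3: Formalization: K <-> ((~Q <-> ~H) & ~(D -> L))

~Q = ~F = T
~H = ~F = T
~Q <-> ~H = T <-> T = T
D -> L = F -> T = T
~(D -> L) = ~T = F
(~Q <-> ~H) & ~(D -> L) = T & F = F
K <-> ((~Q <-> ~H) & ~(D -> L)) = F <-> F = T
Thus Statement 3 is true.

True statements: 3.

3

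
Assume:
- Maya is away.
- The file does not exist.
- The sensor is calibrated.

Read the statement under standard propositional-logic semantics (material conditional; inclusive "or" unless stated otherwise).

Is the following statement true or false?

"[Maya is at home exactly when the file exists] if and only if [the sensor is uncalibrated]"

False

Let P = "Maya is at home" (F), Q = "the file exists" (F), R = "the sensor is calibrated" (T).
This is (P <-> Q) <-> ~R.

P <-> Q = F <-> F = T
~R = ~T = F
(P <-> Q) <-> ~R = T <-> F = F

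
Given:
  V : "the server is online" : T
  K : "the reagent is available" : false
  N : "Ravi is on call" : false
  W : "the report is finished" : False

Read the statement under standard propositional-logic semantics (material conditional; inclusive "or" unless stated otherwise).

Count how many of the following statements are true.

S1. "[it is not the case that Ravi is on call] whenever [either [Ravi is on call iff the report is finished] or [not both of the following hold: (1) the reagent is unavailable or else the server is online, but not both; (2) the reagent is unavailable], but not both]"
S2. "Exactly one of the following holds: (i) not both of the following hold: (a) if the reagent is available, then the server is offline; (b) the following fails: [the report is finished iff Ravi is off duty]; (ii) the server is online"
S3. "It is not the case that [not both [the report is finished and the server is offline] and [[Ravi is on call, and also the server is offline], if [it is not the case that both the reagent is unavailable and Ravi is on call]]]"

S1: In symbols: ((N iff W) xor ((not K xor V) nand not K)) -> not N

N iff W = False iff False = True
not K = not False = True
not K xor V = True xor True = False
not K = not False = True
(not K xor V) nand not K = False nand True = True
(N iff W) xor ((not K xor V) nand not K) = True xor True = False
not N = not False = True
((N iff W) xor ((not K xor V) nand not K)) -> not N = False -> True = True
Thus S1 is true.

S2: In symbols: ((K -> not V) nand not (W iff not N)) xor V

not V = not True = False
K -> not V = False -> False = True
not N = not False = True
W iff not N = False iff True = False
not (W iff not N) = not False = True
(K -> not V) nand not (W iff not N) = True nand True = False
((K -> not V) nand not (W iff not N)) xor V = False xor True = True
So S2 is true.

S3: This is not ((W and not V) nand ((not K nand N) -> (N and not V))).

not V = not True = False
W and not V = False and False = False
not K = not False = True
not K nand N = True nand False = True
not V = not True = False
N and not V = False and False = False
(not K nand N) -> (N and not V) = True -> False = False
(W and not V) nand ((not K nand N) -> (N and not V)) = False nand False = True
not ((W and not V) nand ((not K nand N) -> (N and not V))) = not True = False
So S3 is false.

Count: 2.

2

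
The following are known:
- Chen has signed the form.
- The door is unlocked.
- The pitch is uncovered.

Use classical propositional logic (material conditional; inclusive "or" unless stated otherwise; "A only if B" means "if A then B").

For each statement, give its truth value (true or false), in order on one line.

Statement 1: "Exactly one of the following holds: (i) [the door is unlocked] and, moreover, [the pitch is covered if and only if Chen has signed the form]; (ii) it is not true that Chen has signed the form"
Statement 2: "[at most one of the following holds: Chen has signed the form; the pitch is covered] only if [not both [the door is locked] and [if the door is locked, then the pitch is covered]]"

Let W = "the door is locked" (False), D = "the pitch is covered" (False), L = "Chen has signed the form" (True).

Statement 1: In symbols: (not W and (D iff L)) xor not L

not W = not False = True
D iff L = False iff True = False
not W and (D iff L) = True and False = False
not L = not True = False
(not W and (D iff L)) xor not L = False xor False = False
So Statement 1 is false.

Statement 2: In symbols: (L nand D) -> (W nand (W -> D))

L nand D = True nand False = True
W -> D = False -> False = True
W nand (W -> D) = False nand True = True
(L nand D) -> (W nand (W -> D)) = True -> True = True
So Statement 2 is true.

Statement 1 F, Statement 2 T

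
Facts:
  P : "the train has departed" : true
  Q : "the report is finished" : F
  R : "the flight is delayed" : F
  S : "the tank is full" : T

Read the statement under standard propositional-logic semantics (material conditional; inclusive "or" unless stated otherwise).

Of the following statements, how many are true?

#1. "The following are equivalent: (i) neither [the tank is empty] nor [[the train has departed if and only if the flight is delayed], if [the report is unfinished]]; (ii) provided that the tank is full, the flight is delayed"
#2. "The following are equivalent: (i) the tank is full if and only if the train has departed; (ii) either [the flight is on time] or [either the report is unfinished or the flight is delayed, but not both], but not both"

0

#1: Formalization: (¬S ↓ (¬Q → (P ↔ R))) ↔ (S → R)

¬S = ¬T = F
¬Q = ¬F = T
P ↔ R = T ↔ F = F
¬Q → (P ↔ R) = T → F = F
¬S ↓ (¬Q → (P ↔ R)) = F ↓ F = T
S → R = T → F = F
(¬S ↓ (¬Q → (P ↔ R))) ↔ (S → R) = T ↔ F = F
Hence #1 is false.

#2: Parsed as (S ↔ P) ↔ (¬R ⊕ (¬Q ⊕ R))

S ↔ P = T ↔ T = T
¬R = ¬F = T
¬Q = ¬F = T
¬Q ⊕ R = T ⊕ F = T
¬R ⊕ (¬Q ⊕ R) = T ⊕ T = F
(S ↔ P) ↔ (¬R ⊕ (¬Q ⊕ R)) = T ↔ F = F
Hence #2 is false.

Count: 0.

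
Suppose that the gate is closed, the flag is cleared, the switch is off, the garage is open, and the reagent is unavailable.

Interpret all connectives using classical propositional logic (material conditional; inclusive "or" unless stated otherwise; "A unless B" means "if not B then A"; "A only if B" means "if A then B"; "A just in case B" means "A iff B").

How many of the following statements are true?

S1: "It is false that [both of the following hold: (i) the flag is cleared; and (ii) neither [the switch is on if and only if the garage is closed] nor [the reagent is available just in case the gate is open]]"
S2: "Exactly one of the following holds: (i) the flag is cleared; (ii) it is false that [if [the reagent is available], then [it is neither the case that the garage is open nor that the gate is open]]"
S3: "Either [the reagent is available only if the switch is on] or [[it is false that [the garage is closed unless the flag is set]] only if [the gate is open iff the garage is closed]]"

Let M = "the flag is set" (F), L = "the switch is on" (F), P = "the garage is closed" (F), K = "the reagent is available" (F), D = "the gate is open" (F).

S1: Formalization: ~(~M & ((L <-> P) nor (K <-> D)))

~M = ~F = T
L <-> P = F <-> F = T
K <-> D = F <-> F = T
(L <-> P) nor (K <-> D) = T nor T = F
~M & ((L <-> P) nor (K <-> D)) = T & F = F
~(~M & ((L <-> P) nor (K <-> D))) = ~F = T
So S1 is true.

S2: In symbols: ~M xor ~(K -> (~P nor D))

~M = ~F = T
~P = ~F = T
~P nor D = T nor F = F
K -> (~P nor D) = F -> F = T
~(K -> (~P nor D)) = ~T = F
~M xor ~(K -> (~P nor D)) = T xor F = T
So S2 is true.

S3: Formalization: (K -> L) | (~(P | M) -> (D <-> P))

K -> L = F -> F = T
P | M = F | F = F
~(P | M) = ~F = T
D <-> P = F <-> F = T
~(P | M) -> (D <-> P) = T -> T = T
(K -> L) | (~(P | M) -> (D <-> P)) = T | T = T
So S3 is true.

Count: 3.

3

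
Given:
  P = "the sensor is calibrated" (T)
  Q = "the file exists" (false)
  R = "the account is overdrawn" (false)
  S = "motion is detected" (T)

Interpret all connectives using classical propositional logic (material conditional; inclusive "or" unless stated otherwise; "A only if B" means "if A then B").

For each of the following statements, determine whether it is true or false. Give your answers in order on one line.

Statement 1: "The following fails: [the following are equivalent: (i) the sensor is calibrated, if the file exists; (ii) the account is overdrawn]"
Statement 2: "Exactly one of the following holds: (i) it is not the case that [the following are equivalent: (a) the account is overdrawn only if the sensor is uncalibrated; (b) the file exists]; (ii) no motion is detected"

Statement 1 True; Statement 2 True

Statement 1: This is ¬((Q → P) ↔ R).

Q → P = F → T = T
(Q → P) ↔ R = T ↔ F = F
¬((Q → P) ↔ R) = ¬F = T
Thus Statement 1 is true.

Statement 2: Parsed as ¬((R → ¬P) ↔ Q) ⊕ ¬S

¬P = ¬T = F
R → ¬P = F → F = T
(R → ¬P) ↔ Q = T ↔ F = F
¬((R → ¬P) ↔ Q) = ¬F = T
¬S = ¬T = F
¬((R → ¬P) ↔ Q) ⊕ ¬S = T ⊕ F = T
So Statement 2 is true.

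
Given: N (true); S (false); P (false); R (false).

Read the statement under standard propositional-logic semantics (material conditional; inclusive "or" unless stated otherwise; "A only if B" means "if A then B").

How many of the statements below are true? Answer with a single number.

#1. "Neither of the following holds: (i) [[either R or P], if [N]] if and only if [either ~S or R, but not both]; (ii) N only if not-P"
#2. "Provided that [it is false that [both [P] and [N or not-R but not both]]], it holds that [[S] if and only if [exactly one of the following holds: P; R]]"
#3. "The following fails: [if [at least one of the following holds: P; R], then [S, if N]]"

1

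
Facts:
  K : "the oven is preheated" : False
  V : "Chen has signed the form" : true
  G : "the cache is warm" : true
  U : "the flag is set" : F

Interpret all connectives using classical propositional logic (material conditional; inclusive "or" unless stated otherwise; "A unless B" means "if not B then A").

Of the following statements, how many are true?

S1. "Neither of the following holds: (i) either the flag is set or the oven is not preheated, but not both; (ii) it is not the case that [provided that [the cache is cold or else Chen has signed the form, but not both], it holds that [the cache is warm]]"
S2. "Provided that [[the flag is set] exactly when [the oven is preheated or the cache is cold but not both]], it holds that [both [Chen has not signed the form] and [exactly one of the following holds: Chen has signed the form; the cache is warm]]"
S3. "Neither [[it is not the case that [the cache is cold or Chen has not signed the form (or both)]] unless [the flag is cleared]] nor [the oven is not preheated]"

S1: This is (U xor ~K) nor ~((~G xor V) -> G).

~K = ~F = T
U xor ~K = F xor T = T
~G = ~T = F
~G xor V = F xor T = T
(~G xor V) -> G = T -> T = T
~((~G xor V) -> G) = ~T = F
(U xor ~K) nor ~((~G xor V) -> G) = T nor F = F
Thus S1 is false.

S2: This is (U <-> (K xor ~G)) -> (~V & (V xor G)).

~G = ~T = F
K xor ~G = F xor F = F
U <-> (K xor ~G) = F <-> F = T
~V = ~T = F
V xor G = T xor T = F
~V & (V xor G) = F & F = F
(U <-> (K xor ~G)) -> (~V & (V xor G)) = T -> F = F
Thus S2 is false.

S3: This is (~(~G | ~V) | ~U) nor ~K.

~G = ~T = F
~V = ~T = F
~G | ~V = F | F = F
~(~G | ~V) = ~F = T
~U = ~F = T
~(~G | ~V) | ~U = T | T = T
~K = ~F = T
(~(~G | ~V) | ~U) nor ~K = T nor T = F
Thus S3 is false.

True statements: 0 (none).

0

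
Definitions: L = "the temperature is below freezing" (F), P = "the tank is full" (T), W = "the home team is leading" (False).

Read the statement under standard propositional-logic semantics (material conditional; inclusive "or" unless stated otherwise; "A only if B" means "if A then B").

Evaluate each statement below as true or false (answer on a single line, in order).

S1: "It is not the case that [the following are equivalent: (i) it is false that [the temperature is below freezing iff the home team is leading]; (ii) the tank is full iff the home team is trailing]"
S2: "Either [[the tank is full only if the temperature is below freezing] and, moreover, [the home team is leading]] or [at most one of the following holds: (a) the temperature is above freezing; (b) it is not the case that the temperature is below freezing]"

S1 T / S2 F

S1: In symbols: ~(~(L <-> W) <-> (P <-> ~W))

L <-> W = F <-> F = T
~(L <-> W) = ~T = F
~W = ~F = T
P <-> ~W = T <-> T = T
~(L <-> W) <-> (P <-> ~W) = F <-> T = F
~(~(L <-> W) <-> (P <-> ~W)) = ~F = T
Thus S1 is true.

S2: This is ((P -> L) & W) | (~L nand ~L).

P -> L = T -> F = F
(P -> L) & W = F & F = F
~L = ~F = T
~L = ~F = T
~L nand ~L = T nand T = F
((P -> L) & W) | (~L nand ~L) = F | F = F
Hence S2 is false.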